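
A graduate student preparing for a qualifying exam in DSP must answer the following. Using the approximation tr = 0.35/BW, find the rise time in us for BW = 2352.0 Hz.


Rise time from bandwidth relationship:
tr = 0.35 / BW
   = 0.35 / 2352.0
   = 0.0001488095238 s
   = 148.8095 us

148.8095 us


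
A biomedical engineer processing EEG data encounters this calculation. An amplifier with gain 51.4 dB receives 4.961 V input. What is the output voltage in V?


Output voltage from dB gain:
V_out = V_in * 10^(gain_dB / 20)
      = 4.961 * 10^(51.4 / 20)
      = 4.961 * 371.535229
      = 1843.1863 V

1843.1863 V


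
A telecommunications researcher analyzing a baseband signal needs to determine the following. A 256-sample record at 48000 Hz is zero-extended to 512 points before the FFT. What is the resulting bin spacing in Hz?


Frequency resolution after zero-padding:
N_padded = 256 * 2 = 512
df = fs / N_padded
   = 48000 / 512
   = 93.75 Hz

93.75 Hz


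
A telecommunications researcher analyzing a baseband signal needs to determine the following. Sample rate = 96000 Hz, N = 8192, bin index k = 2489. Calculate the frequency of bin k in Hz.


Frequency of DFT bin k:
f_k = k * fs / N
    = 2489 * 96000 / 8192
    = 238944000 / 8192
    = 29167.969 Hz

29167.969 Hz


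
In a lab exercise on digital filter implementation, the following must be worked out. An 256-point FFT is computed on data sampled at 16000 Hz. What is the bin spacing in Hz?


DFT frequency resolution:
df = fs / N
   = 16000 / 256
   = 62.5 Hz

62.5 Hz


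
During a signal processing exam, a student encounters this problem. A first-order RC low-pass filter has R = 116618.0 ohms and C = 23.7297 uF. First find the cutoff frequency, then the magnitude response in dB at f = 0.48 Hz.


Step 1 — cutoff frequency:
fc = 1 / (2*pi*R*C)
C = 23.7297 uF = 2.37297e-05 F
fc = 1 / (2*pi*116618.0*2.37297e-05)
   = 0.0575125 Hz

Step 2 — magnitude at f = 0.48 Hz:
|H(f)| = 1 / sqrt(1 + (f/fc)^2)
f/fc = 0.48 / 0.0575125 = 8.346012
|H| = 1 / sqrt(1 + 69.655916) = 0.1189668
|H|_dB = 20*log10(0.1189668) = -18.49 dB

fc = 0.0575125 Hz; |H(0.48 Hz)| = -18.49 dB


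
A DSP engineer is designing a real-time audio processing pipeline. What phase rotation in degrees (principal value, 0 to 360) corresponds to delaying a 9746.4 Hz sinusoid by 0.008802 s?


Phase shift from frequency and time delay:
phi = 360 * f * t_delay
    = 360 * 9746.4 * 0.008802
    = 30883.61 degrees
    mod 360 = 283.61 degrees

283.61 degrees


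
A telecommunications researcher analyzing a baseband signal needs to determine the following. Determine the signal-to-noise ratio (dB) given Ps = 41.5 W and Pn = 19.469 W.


SNR in decibels:
SNR = 10 * log10(Ps / Pn)
    = 10 * log10(41.5 / 19.469)
    = 10 * log10(2.1316)
    = 10 * 0.3287
    = 3.29 dB

3.29 dB


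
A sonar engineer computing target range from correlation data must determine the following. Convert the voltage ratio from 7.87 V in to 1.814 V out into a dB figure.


Voltage gain in dB:
G = 20 * log10(Vout / Vin)
  = 20 * log10(1.814 / 7.87)
  = 20 * log10(0.230496)
  = 20 * -0.637337
  = -12.75 dB

-12.75 dB


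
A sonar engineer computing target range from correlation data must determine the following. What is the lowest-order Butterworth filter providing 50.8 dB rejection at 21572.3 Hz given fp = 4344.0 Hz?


Butterworth filter order formula:
n = log10(10^(A/10) - 1) / (2 * log10(f_stop/f_pass))
10^(50.8/10) - 1 = 120225.4435
f_stop/f_pass = 21572.3 / 4344.0 = 4.966
n = 3.6494 -> ceil = 4

4


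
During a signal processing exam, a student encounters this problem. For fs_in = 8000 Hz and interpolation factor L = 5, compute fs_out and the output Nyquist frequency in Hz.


Step 1 — output sample rate after interpolation by L:
fs_out = L * fs_in = 5 * 8000 = 40000 Hz

Step 2 — Nyquist frequency of the output stream:
f_Nyq = fs_out / 2 = 40000 / 2 = 20000.0 Hz

fs_out = 40000 Hz; f_Nyquist = 20000.0 Hz


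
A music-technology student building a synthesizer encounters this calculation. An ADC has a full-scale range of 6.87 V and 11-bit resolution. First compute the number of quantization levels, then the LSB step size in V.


Step 1 — number of quantization levels:
L = 2^N = 2^11 = 2048

Step 2 — LSB step size:
delta = Vfs / L
      = 6.87 / 2048
      = 0.00335449 V

Levels = 2048; step size = 0.00335449 V


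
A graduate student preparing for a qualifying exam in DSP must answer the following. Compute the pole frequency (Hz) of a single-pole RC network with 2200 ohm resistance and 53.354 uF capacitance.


Cutoff frequency of a first-order RC filter:
fc = 1 / (2 * pi * R * C)
C = 53.354 uF = 5.3354e-05 F
fc = 1 / (2 * pi * 2200 * 5.3354e-05)
   = 1 / 0.73751275153437
   = 1.355909 Hz

1.355909 Hz


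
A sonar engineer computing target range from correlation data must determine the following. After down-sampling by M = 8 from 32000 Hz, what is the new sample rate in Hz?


Decimation reduces the sample rate:
fs_out = fs_in / M
       = 32000 / 8
       = 4000.0 Hz

4000.0 Hz


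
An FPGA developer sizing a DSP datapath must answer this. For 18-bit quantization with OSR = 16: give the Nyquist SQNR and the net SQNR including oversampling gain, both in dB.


Step 1 — baseline SQNR at Nyquist:
SQNR_base = 6.02*N + 1.76
          = 6.02*18 + 1.76
          = 110.12 dB

Step 2 — oversampling processing gain:
G = 10*log10(OSR) = 10*log10(16) = 12.04 dB

Step 3 — total:
SQNR_total = 110.12 + 12.04 = 122.16 dB

Base SQNR = 110.12 dB; oversampled SQNR = 122.16 dB


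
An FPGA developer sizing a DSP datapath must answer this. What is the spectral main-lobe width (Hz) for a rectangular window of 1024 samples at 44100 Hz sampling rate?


Main lobe width for a rectangular window:
Width = 2 * fs / N
      = 2 * 44100 / 1024
      = 88200 / 1024
      = 86.133 Hz

86.133 Hz


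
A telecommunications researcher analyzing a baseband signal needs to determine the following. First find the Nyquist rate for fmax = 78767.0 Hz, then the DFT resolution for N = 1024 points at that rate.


Step 1 — Nyquist sampling rate:
fs = 2 * fmax = 2 * 78767.0 = 157534.0 Hz

Step 2 — DFT bin spacing:
df = fs / N = 157534.0 / 1024 = 153.8418 Hz

153.8418 Hz


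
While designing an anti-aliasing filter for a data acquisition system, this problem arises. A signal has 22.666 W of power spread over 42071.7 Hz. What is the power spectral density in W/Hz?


Power spectral density:
PSD = P / BW
    = 22.666 / 42071.7
    = 0.00053875 W/Hz

0.00053875 W/Hz


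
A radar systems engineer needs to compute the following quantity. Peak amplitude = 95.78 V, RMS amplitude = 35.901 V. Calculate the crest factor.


Crest factor is the ratio of peak to RMS:
CF = V_peak / V_rms
   = 95.78 / 35.901
   = 2.6679

2.6679


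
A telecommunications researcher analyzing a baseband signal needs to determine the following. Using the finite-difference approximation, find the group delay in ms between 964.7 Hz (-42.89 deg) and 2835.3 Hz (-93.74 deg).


Group delay from phase difference:
tau = -d(phi)/d(omega)
d(phi) = -50.85 deg = -0.8875 rad
d(omega) = 2*pi*(2835.3 - 964.7) = 11753.3264 rad/s
tau = -(-0.8875) / 11753.3264
    = 0.0755 ms

0.0755 ms


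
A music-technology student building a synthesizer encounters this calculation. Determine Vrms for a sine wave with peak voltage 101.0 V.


RMS voltage for a sinusoidal waveform:
V_rms = V_peak / sqrt(2)
      = 101.0 / 1.414214
      = 71.418 V

71.418 V


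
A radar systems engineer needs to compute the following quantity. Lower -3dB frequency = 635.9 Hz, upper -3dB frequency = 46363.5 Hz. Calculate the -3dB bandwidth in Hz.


Bandwidth is the difference of -3dB frequencies:
BW = f_high - f_low
   = 46363.5 - 635.9
   = 45727.6 Hz

45727.6 Hz


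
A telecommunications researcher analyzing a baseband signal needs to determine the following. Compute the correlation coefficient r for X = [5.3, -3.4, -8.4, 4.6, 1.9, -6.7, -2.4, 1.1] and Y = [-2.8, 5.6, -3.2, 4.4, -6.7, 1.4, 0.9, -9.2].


Pearson correlation coefficient (population):
r = cov(X,Y) / (std(X) * std(Y))
Mean X = -1.0, Mean Y = -1.2
Cov(X,Y) = -3.84375
Std(X) = 4.728107, Std(Y) = 4.868008
r = -0.167

-0.167


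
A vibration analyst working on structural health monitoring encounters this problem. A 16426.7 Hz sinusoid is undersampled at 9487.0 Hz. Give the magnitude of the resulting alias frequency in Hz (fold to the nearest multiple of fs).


Compute the nearest integer multiple of fs to the signal:
n = round(16426.7 / 9487.0) = 2
f_alias = |16426.7 - 2 * 9487.0|
        = |16426.7 - 18974.0|
        = 2547.3 Hz

2547.3


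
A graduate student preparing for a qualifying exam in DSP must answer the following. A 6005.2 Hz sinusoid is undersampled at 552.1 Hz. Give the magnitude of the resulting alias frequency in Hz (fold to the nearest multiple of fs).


Compute the nearest integer multiple of fs to the signal:
n = round(6005.2 / 552.1) = 11
f_alias = |6005.2 - 11 * 552.1|
        = |6005.2 - 6073.1|
        = 67.9 Hz

67.9


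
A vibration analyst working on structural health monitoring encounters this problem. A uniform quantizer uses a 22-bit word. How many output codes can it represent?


Number of quantization levels = 2^N
= 2^22
= 4194304

4194304


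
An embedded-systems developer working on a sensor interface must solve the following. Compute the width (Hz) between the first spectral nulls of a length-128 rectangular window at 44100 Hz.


Main lobe width for a rectangular window:
Width = 2 * fs / N
      = 2 * 44100 / 128
      = 88200 / 128
      = 689.062 Hz

689.062 Hz


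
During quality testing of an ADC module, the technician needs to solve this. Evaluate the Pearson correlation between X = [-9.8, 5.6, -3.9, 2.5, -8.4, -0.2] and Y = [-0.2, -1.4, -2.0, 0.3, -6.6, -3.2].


Pearson correlation coefficient (population):
r = cov(X,Y) / (std(X) * std(Y))
Mean X = -2.3667, Mean Y = -2.1833
Cov(X,Y) = 4.624444
Std(X) = 5.565569, Std(Y) = 2.283577
r = 0.3639

0.3639


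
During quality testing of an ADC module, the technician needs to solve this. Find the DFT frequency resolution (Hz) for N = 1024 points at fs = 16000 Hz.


DFT frequency resolution:
df = fs / N
   = 16000 / 1024
   = 15.625 Hz

15.625 Hz


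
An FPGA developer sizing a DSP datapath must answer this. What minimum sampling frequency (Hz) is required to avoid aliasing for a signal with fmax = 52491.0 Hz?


The Nyquist rate is twice the maximum frequency component.
fs_min = 2 * fmax
      = 2 * 52491.0
      = 104982.0 Hz

104982.0


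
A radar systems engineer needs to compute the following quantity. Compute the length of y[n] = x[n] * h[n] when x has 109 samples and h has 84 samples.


Linear convolution output length:
L = N + M - 1
  = 109 + 84 - 1
  = 192 samples

192


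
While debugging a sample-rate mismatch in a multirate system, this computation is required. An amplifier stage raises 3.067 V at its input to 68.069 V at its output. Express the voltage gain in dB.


Voltage gain in dB:
G = 20 * log10(Vout / Vin)
  = 20 * log10(68.069 / 3.067)
  = 20 * log10(22.194001)
  = 20 * 1.346236
  = 26.92 dB

26.92 dB


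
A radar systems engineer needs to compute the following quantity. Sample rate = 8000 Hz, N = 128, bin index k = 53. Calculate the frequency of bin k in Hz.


Frequency of DFT bin k:
f_k = k * fs / N
    = 53 * 8000 / 128
    = 424000 / 128
    = 3312.5 Hz

3312.5 Hz


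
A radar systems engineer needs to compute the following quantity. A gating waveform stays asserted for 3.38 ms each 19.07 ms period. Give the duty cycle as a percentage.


Duty cycle as a percentage:
DC = (t_on / T) * 100
   = (3.38 / 19.07) * 100
   = 0.177242 * 100
   = 17.72 %

17.72 %


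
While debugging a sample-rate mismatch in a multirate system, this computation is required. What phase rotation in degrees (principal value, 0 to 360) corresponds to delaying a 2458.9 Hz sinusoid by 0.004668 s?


Phase shift from frequency and time delay:
phi = 360 * f * t_delay
    = 360 * 2458.9 * 0.004668
    = 4132.13 degrees
    mod 360 = 172.13 degrees

172.13 degrees


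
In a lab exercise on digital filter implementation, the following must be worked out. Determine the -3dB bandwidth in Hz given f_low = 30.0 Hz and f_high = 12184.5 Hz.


Bandwidth is the difference of -3dB frequencies:
BW = f_high - f_low
   = 12184.5 - 30.0
   = 12154.5 Hz

12154.5 Hz


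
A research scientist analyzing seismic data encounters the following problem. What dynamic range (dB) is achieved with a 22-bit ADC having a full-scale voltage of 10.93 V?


Dynamic range from full-scale to LSB:
V_min = V_max / 2^bits = 10.93 / 2^22
DR = 20 * log10(V_max / V_min)
   = 20 * log10(2^22)
   = 20 * 22 * log10(2)
   = 132.45 dB

132.45 dB


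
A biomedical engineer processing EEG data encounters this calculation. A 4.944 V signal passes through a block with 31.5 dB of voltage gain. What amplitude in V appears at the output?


Output voltage from dB gain:
V_out = V_in * 10^(gain_dB / 20)
      = 4.944 * 10^(31.5 / 20)
      = 4.944 * 37.58374
      = 185.814 V

185.814 V


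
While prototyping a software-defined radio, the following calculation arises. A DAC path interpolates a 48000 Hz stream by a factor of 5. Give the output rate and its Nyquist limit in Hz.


Step 1 — output sample rate after interpolation by L:
fs_out = L * fs_in = 5 * 48000 = 240000 Hz

Step 2 — Nyquist frequency of the output stream:
f_Nyq = fs_out / 2 = 240000 / 2 = 120000.0 Hz

fs_out = 240000 Hz; f_Nyquist = 120000.0 Hz


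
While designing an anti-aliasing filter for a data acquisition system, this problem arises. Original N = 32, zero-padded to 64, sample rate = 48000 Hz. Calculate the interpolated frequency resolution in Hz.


Frequency resolution after zero-padding:
N_padded = 32 * 2 = 64
df = fs / N_padded
   = 48000 / 64
   = 750.0 Hz

750.0 Hz


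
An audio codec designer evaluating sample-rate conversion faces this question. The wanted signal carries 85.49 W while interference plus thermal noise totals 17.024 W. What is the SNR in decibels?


SNR in decibels:
SNR = 10 * log10(Ps / Pn)
    = 10 * log10(85.49 / 17.024)
    = 10 * log10(5.0217)
    = 10 * 0.7009
    = 7.01 dB

7.01 dB


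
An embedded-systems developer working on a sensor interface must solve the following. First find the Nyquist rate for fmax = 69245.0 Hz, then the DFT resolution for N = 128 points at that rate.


Step 1 — Nyquist sampling rate:
fs = 2 * fmax = 2 * 69245.0 = 138490.0 Hz

Step 2 — DFT bin spacing:
df = fs / N = 138490.0 / 128 = 1081.9531 Hz

1081.9531 Hz


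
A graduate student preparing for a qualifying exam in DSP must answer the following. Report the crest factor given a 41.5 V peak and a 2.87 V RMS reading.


Crest factor is the ratio of peak to RMS:
CF = V_peak / V_rms
   = 41.5 / 2.87
   = 14.4599

14.4599


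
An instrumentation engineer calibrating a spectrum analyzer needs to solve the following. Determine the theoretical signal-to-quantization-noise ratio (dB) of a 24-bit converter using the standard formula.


Theoretical SNR for a full-scale sinusoid:
SNR = 6.02 * N + 1.76
    = 6.02 * 24 + 1.76
    = 144.48 + 1.76
    = 146.24 dB

146.24 dB


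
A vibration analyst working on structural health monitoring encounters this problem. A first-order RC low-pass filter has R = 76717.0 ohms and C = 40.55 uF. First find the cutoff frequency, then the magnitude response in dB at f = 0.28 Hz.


Step 1 — cutoff frequency:
fc = 1 / (2*pi*R*C)
C = 40.55 uF = 4.055e-05 F
fc = 1 / (2*pi*76717.0*4.055e-05)
   = 0.0511608 Hz

Step 2 — magnitude at f = 0.28 Hz:
|H(f)| = 1 / sqrt(1 + (f/fc)^2)
f/fc = 0.28 / 0.0511608 = 5.47294
|H| = 1 / sqrt(1 + 29.953072) = 0.1797414
|H|_dB = 20*log10(0.1797414) = -14.91 dB

fc = 0.0511608 Hz; |H(0.28 Hz)| = -14.91 dB


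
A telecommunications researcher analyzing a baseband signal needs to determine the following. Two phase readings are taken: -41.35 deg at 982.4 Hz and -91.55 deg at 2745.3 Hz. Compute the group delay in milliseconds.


Group delay from phase difference:
tau = -d(phi)/d(omega)
d(phi) = -50.2 deg = -0.876155 rad
d(omega) = 2*pi*(2745.3 - 982.4) = 11076.6274 rad/s
tau = -(-0.876155) / 11076.6274
    = 0.0791 ms

0.0791 ms


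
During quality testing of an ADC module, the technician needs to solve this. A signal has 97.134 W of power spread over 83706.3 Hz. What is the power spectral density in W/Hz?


Power spectral density:
PSD = P / BW
    = 97.134 / 83706.3
    = 0.00116041 W/Hz

0.00116041 W/Hz


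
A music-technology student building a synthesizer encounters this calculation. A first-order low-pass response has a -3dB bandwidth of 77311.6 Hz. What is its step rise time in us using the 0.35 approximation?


Rise time from bandwidth relationship:
tr = 0.35 / BW
   = 0.35 / 77311.6
   = 4.52713435e-06 s
   = 4.5271 us

4.5271 us


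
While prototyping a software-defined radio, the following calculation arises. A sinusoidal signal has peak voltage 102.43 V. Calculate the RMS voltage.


RMS voltage for a sinusoidal waveform:
V_rms = V_peak / sqrt(2)
      = 102.43 / 1.414214
      = 72.429 V

72.429 V


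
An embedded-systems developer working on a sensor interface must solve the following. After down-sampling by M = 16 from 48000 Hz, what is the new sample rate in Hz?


Decimation reduces the sample rate:
fs_out = fs_in / M
       = 48000 / 16
       = 3000.0 Hz

3000.0 Hz


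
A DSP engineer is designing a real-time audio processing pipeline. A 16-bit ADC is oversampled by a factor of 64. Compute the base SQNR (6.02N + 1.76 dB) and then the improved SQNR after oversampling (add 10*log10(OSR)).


Step 1 — baseline SQNR at Nyquist:
SQNR_base = 6.02*N + 1.76
          = 6.02*16 + 1.76
          = 98.08 dB

Step 2 — oversampling processing gain:
G = 10*log10(OSR) = 10*log10(64) = 18.06 dB

Step 3 — total:
SQNR_total = 98.08 + 18.06 = 116.14 dB

Base SQNR = 98.08 dB; oversampled SQNR = 116.14 dB


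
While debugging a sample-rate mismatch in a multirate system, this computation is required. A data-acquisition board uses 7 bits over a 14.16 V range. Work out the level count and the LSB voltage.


Step 1 — number of quantization levels:
L = 2^N = 2^7 = 128

Step 2 — LSB step size:
delta = Vfs / L
      = 14.16 / 128
      = 0.110625 V

Levels = 128; step size = 0.110625 V


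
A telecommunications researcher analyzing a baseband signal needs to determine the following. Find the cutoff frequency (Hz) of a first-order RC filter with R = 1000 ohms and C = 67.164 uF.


Cutoff frequency of a first-order RC filter:
fc = 1 / (2 * pi * R * C)
C = 67.164 uF = 6.7164e-05 F
fc = 1 / (2 * pi * 1000 * 6.7164e-05)
   = 1 / 0.42200385797141
   = 2.369647 Hz

2.369647 Hz


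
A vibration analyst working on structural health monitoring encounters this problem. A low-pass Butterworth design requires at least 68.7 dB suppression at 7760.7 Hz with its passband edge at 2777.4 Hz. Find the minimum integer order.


Butterworth filter order formula:
n = log10(10^(A/10) - 1) / (2 * log10(f_stop/f_pass))
10^(68.7/10) - 1 = 7413101.413
f_stop/f_pass = 7760.7 / 2777.4 = 2.7942
n = 7.6973 -> ceil = 8

8


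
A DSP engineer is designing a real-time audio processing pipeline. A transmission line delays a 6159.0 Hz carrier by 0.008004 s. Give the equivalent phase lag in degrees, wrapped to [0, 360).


Phase shift from frequency and time delay:
phi = 360 * f * t_delay
    = 360 * 6159.0 * 0.008004
    = 17746.79 degrees
    mod 360 = 106.79 degrees

106.79 degrees


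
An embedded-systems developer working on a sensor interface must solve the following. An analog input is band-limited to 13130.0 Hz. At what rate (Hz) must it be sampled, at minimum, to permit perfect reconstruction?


The Nyquist rate is twice the maximum frequency component.
fs_min = 2 * fmax
      = 2 * 13130.0
      = 26260.0 Hz

26260.0


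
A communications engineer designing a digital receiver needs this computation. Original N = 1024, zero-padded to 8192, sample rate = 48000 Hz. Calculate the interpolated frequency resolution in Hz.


Frequency resolution after zero-padding:
N_padded = 1024 * 8 = 8192
df = fs / N_padded
   = 48000 / 8192
   = 5.8594 Hz

5.8594 Hz


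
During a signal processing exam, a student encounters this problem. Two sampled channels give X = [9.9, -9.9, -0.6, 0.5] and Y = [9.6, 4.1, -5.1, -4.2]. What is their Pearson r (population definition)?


Pearson correlation coefficient (population):
r = cov(X,Y) / (std(X) * std(Y))
Mean X = -0.025, Mean Y = 1.1
Cov(X,Y) = 13.88
Std(X) = 7.011196, Std(Y) = 6.07824
r = 0.3257

0.3257


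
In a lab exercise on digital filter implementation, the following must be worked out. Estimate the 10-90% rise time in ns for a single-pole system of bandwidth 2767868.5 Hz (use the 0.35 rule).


Rise time from bandwidth relationship:
tr = 0.35 / BW
   = 0.35 / 2767868.5
   = 1.26451094e-07 s
   = 126.4511 ns

126.4511 ns


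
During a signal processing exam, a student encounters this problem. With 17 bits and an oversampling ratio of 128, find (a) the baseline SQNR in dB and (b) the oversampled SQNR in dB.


Step 1 — baseline SQNR at Nyquist:
SQNR_base = 6.02*N + 1.76
          = 6.02*17 + 1.76
          = 104.1 dB

Step 2 — oversampling processing gain:
G = 10*log10(OSR) = 10*log10(128) = 21.07 dB

Step 3 — total:
SQNR_total = 104.1 + 21.07 = 125.17 dB

Base SQNR = 104.1 dB; oversampled SQNR = 125.17 dB


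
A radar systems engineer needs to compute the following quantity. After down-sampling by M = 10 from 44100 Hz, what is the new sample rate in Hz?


Decimation reduces the sample rate:
fs_out = fs_in / M
       = 44100 / 10
       = 4410.0 Hz

4410.0 Hz


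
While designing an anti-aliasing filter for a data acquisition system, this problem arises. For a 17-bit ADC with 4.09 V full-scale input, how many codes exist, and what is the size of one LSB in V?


Step 1 — number of quantization levels:
L = 2^N = 2^17 = 131072

Step 2 — LSB step size:
delta = Vfs / L
      = 4.09 / 131072
      = 3.12e-05 V

Levels = 131072; step size = 3.12e-05 V


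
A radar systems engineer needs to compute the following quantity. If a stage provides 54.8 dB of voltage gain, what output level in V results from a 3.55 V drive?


Output voltage from dB gain:
V_out = V_in * 10^(gain_dB / 20)
      = 3.55 * 10^(54.8 / 20)
      = 3.55 * 549.540874
      = 1950.8701 V

1950.8701 V


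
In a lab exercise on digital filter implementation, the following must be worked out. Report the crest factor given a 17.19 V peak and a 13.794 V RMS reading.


Crest factor is the ratio of peak to RMS:
CF = V_peak / V_rms
   = 17.19 / 13.794
   = 1.2462

1.2462


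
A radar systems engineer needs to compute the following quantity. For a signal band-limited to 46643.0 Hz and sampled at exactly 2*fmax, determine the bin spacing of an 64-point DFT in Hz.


Step 1 — Nyquist sampling rate:
fs = 2 * fmax = 2 * 46643.0 = 93286.0 Hz

Step 2 — DFT bin spacing:
df = fs / N = 93286.0 / 64 = 1457.5938 Hz

1457.5938 Hz


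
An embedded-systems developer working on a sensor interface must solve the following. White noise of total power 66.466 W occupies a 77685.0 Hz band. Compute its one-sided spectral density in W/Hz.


Power spectral density:
PSD = P / BW
    = 66.466 / 77685.0
    = 0.00085558 W/Hz

0.00085558 W/Hz


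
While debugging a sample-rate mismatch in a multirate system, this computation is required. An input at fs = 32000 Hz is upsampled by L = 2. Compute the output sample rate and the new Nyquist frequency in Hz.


Step 1 — output sample rate after interpolation by L:
fs_out = L * fs_in = 2 * 32000 = 64000 Hz

Step 2 — Nyquist frequency of the output stream:
f_Nyq = fs_out / 2 = 64000 / 2 = 32000.0 Hz

fs_out = 64000 Hz; f_Nyquist = 32000.0 Hz


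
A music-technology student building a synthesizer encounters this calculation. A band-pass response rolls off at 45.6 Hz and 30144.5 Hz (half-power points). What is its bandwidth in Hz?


Bandwidth is the difference of -3dB frequencies:
BW = f_high - f_low
   = 30144.5 - 45.6
   = 30098.9 Hz

30098.9 Hz


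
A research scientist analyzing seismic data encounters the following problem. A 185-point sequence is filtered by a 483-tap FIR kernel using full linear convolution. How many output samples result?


Linear convolution output length:
L = N + M - 1
  = 185 + 483 - 1
  = 667 samples

667


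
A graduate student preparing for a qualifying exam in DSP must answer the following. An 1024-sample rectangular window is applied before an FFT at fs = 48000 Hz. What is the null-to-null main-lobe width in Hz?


Main lobe width for a rectangular window:
Width = 2 * fs / N
      = 2 * 48000 / 1024
      = 96000 / 1024
      = 93.75 Hz

93.75 Hz


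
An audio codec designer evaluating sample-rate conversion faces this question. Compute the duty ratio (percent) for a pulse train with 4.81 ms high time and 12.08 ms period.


Duty cycle as a percentage:
DC = (t_on / T) * 100
   = (4.81 / 12.08) * 100
   = 0.398179 * 100
   = 39.82 %

39.82 %


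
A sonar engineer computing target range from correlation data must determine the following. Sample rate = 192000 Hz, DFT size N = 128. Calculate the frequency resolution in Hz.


DFT frequency resolution:
df = fs / N
   = 192000 / 128
   = 1500.0 Hz

1500.0 Hz


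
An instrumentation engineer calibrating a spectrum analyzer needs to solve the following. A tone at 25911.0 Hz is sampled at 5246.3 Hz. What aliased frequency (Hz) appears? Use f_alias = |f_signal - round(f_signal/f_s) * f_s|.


Compute the nearest integer multiple of fs to the signal:
n = round(25911.0 / 5246.3) = 5
f_alias = |25911.0 - 5 * 5246.3|
        = |25911.0 - 26231.5|
        = 320.5 Hz

320.5


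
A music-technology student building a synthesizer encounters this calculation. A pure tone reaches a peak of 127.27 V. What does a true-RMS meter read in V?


RMS voltage for a sinusoidal waveform:
V_rms = V_peak / sqrt(2)
      = 127.27 / 1.414214
      = 89.993 V

89.993 V


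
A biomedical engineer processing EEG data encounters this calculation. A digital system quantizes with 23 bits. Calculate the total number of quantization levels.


Number of quantization levels = 2^N
= 2^23
= 8388608

8388608


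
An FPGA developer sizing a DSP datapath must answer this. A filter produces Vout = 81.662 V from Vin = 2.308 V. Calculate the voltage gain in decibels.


Voltage gain in dB:
G = 20 * log10(Vout / Vin)
  = 20 * log10(81.662 / 2.308)
  = 20 * log10(35.382149)
  = 20 * 1.548784
  = 30.98 dB

30.98 dB


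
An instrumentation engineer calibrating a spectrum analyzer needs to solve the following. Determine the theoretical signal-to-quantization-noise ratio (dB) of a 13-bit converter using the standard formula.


Theoretical SNR for a full-scale sinusoid:
SNR = 6.02 * N + 1.76
    = 6.02 * 13 + 1.76
    = 78.26 + 1.76
    = 80.02 dB

80.02 dB


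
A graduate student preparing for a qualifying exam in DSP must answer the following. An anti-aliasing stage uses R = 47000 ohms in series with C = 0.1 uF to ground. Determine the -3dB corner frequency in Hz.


Cutoff frequency of a first-order RC filter:
fc = 1 / (2 * pi * R * C)
C = 0.1 uF = 1e-07 F
fc = 1 / (2 * pi * 47000 * 1e-07)
   = 1 / 0.029530970943744
   = 33.862754 Hz

33.862754 Hz


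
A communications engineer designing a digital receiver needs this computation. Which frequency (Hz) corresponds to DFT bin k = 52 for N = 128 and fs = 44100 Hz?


Frequency of DFT bin k:
f_k = k * fs / N
    = 52 * 44100 / 128
    = 2293200 / 128
    = 17915.625 Hz

17915.625 Hz


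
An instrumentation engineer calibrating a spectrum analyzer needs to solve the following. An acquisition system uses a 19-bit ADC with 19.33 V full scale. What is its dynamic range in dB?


Dynamic range from full-scale to LSB:
V_min = V_max / 2^bits = 19.33 / 2^19
DR = 20 * log10(V_max / V_min)
   = 20 * log10(2^19)
   = 20 * 19 * log10(2)
   = 114.39 dB

114.39 dB


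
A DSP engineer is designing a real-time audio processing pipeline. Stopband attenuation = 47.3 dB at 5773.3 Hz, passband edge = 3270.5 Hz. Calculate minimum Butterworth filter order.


Butterworth filter order formula:
n = log10(10^(A/10) - 1) / (2 * log10(f_stop/f_pass))
10^(47.3/10) - 1 = 53702.1796
f_stop/f_pass = 5773.3 / 3270.5 = 1.7653
n = 9.5823 -> ceil = 10

10


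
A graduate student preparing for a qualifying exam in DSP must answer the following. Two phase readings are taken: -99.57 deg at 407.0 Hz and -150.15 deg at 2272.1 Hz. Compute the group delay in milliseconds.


Group delay from phase difference:
tau = -d(phi)/d(omega)
d(phi) = -50.58 deg = -0.882788 rad
d(omega) = 2*pi*(2272.1 - 407.0) = 11718.7689 rad/s
tau = -(-0.882788) / 11718.7689
    = 0.0753 ms

0.0753 ms


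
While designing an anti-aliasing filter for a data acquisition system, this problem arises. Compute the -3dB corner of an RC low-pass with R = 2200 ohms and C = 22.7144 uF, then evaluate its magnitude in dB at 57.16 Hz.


Step 1 — cutoff frequency:
fc = 1 / (2*pi*R*C)
C = 22.7144 uF = 2.27144e-05 F
fc = 1 / (2*pi*2200*2.27144e-05)
   = 3.1849 Hz

Step 2 — magnitude at f = 57.16 Hz:
|H(f)| = 1 / sqrt(1 + (f/fc)^2)
f/fc = 57.16 / 3.1849 = 17.947188
|H| = 1 / sqrt(1 + 322.101557) = 0.0556327
|H|_dB = 20*log10(0.0556327) = -25.09 dB

fc = 3.1849 Hz; |H(57.16 Hz)| = -25.09 dB


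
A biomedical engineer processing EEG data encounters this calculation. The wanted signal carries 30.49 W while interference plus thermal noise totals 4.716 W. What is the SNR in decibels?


SNR in decibels:
SNR = 10 * log10(Ps / Pn)
    = 10 * log10(30.49 / 4.716)
    = 10 * log10(6.4652)
    = 10 * 0.8106
    = 8.11 dB

8.11 dB


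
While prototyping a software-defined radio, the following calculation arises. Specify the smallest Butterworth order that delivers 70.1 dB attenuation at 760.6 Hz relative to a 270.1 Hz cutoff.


Butterworth filter order formula:
n = log10(10^(A/10) - 1) / (2 * log10(f_stop/f_pass))
10^(70.1/10) - 1 = 10232928.9228
f_stop/f_pass = 760.6 / 270.1 = 2.816
n = 7.7953 -> ceil = 8

8


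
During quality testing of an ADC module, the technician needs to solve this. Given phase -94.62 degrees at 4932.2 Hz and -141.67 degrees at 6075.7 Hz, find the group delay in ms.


Group delay from phase difference:
tau = -d(phi)/d(omega)
d(phi) = -47.05 deg = -0.821177 rad
d(omega) = 2*pi*(6075.7 - 4932.2) = 7184.8224 rad/s
tau = -(-0.821177) / 7184.8224
    = 0.1143 ms

0.1143 ms


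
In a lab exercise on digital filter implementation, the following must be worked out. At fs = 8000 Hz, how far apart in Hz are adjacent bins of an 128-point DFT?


DFT frequency resolution:
df = fs / N
   = 8000 / 128
   = 62.5 Hz

62.5 Hz


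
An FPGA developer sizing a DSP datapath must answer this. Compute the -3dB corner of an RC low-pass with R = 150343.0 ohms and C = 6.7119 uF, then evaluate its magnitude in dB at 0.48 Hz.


Step 1 — cutoff frequency:
fc = 1 / (2*pi*R*C)
C = 6.7119 uF = 6.7119e-06 F
fc = 1 / (2*pi*150343.0*6.7119e-06)
   = 0.157722 Hz

Step 2 — magnitude at f = 0.48 Hz:
|H(f)| = 1 / sqrt(1 + (f/fc)^2)
f/fc = 0.48 / 0.157722 = 3.043329
|H| = 1 / sqrt(1 + 9.261851) = 0.3121671
|H|_dB = 20*log10(0.3121671) = -10.11 dB

fc = 0.157722 Hz; |H(0.48 Hz)| = -10.11 dB


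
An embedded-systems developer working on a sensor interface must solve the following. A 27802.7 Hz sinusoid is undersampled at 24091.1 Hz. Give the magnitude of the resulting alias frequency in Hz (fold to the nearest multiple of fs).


Compute the nearest integer multiple of fs to the signal:
n = round(27802.7 / 24091.1) = 1
f_alias = |27802.7 - 1 * 24091.1|
        = |27802.7 - 24091.1|
        = 3711.6 Hz

3711.6


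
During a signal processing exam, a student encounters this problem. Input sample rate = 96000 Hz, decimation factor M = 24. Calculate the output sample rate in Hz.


Decimation reduces the sample rate:
fs_out = fs_in / M
       = 96000 / 24
       = 4000.0 Hz

4000.0 Hz


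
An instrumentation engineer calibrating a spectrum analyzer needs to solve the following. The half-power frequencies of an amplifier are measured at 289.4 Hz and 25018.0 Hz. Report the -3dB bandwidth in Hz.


Bandwidth is the difference of -3dB frequencies:
BW = f_high - f_low
   = 25018.0 - 289.4
   = 24728.6 Hz

24728.6 Hz


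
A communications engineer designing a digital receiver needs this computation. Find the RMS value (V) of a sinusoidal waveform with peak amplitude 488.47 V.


RMS voltage for a sinusoidal waveform:
V_rms = V_peak / sqrt(2)
      = 488.47 / 1.414214
      = 345.4 V

345.4 V


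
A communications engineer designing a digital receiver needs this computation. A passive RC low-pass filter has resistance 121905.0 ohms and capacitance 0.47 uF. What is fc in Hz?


Cutoff frequency of a first-order RC filter:
fc = 1 / (2 * pi * R * C)
C = 0.47 uF = 4.7e-07 F
fc = 1 / (2 * pi * 121905.0 * 4.7e-07)
   = 1 / 0.35999730128971
   = 2.777799 Hz

2.777799 Hz


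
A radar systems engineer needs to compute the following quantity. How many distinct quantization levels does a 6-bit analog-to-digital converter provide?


Number of quantization levels = 2^N
= 2^6
= 64

64


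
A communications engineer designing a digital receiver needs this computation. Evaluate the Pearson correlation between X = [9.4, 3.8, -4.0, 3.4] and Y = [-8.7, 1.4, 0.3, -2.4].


Pearson correlation coefficient (population):
r = cov(X,Y) / (std(X) * std(Y))
Mean X = 3.15, Mean Y = -2.35
Cov(X,Y) = -14.0525
Std(X) = 4.76104, Std(Y) = 3.918227
r = -0.7533

-0.7533


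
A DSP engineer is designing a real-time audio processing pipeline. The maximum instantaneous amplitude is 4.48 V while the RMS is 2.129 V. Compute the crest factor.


Crest factor is the ratio of peak to RMS:
CF = V_peak / V_rms
   = 4.48 / 2.129
   = 2.1043

2.1043


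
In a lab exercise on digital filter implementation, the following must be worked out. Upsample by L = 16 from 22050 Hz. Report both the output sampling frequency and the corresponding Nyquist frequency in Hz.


Step 1 — output sample rate after interpolation by L:
fs_out = L * fs_in = 16 * 22050 = 352800 Hz

Step 2 — Nyquist frequency of the output stream:
f_Nyq = fs_out / 2 = 352800 / 2 = 176400.0 Hz

fs_out = 352800 Hz; f_Nyquist = 176400.0 Hz


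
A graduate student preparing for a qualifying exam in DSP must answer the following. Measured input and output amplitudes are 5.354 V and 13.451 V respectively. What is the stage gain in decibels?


Voltage gain in dB:
G = 20 * log10(Vout / Vin)
  = 20 * log10(13.451 / 5.354)
  = 20 * log10(2.512327)
  = 20 * 0.400076
  = 8.0 dB

8.0 dB


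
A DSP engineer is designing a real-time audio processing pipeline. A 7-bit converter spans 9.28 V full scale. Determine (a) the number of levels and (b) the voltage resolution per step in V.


Step 1 — number of quantization levels:
L = 2^N = 2^7 = 128

Step 2 — LSB step size:
delta = Vfs / L
      = 9.28 / 128
      = 0.0725 V

Levels = 128; step size = 0.0725 V


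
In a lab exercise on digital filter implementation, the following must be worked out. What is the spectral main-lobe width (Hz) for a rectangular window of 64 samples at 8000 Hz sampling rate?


Main lobe width for a rectangular window:
Width = 2 * fs / N
      = 2 * 8000 / 64
      = 16000 / 64
      = 250.0 Hz

250.0 Hz


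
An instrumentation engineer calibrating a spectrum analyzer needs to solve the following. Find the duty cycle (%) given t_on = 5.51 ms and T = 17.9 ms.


Duty cycle as a percentage:
DC = (t_on / T) * 100
   = (5.51 / 17.9) * 100
   = 0.307821 * 100
   = 30.78 %

30.78 %


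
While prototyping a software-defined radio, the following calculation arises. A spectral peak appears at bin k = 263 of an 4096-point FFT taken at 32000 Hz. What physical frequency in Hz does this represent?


Frequency of DFT bin k:
f_k = k * fs / N
    = 263 * 32000 / 4096
    = 8416000 / 4096
    = 2054.688 Hz

2054.688 Hz


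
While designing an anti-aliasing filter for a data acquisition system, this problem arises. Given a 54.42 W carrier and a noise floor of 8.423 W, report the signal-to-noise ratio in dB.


SNR in decibels:
SNR = 10 * log10(Ps / Pn)
    = 10 * log10(54.42 / 8.423)
    = 10 * log10(6.4609)
    = 10 * 0.8103
    = 8.1 dB

8.1 dB


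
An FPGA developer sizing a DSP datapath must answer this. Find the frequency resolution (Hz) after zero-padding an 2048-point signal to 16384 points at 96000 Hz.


Frequency resolution after zero-padding:
N_padded = 2048 * 8 = 16384
df = fs / N_padded
   = 96000 / 16384
   = 5.8594 Hz

5.8594 Hz


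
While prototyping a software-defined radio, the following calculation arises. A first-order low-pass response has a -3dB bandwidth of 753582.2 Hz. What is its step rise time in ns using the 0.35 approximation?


Rise time from bandwidth relationship:
tr = 0.35 / BW
   = 0.35 / 753582.2
   = 4.644483376e-07 s
   = 464.4483 ns

464.4483 ns


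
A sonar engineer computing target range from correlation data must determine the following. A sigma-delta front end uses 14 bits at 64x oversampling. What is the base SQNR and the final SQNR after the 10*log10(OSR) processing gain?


Step 1 — baseline SQNR at Nyquist:
SQNR_base = 6.02*N + 1.76
          = 6.02*14 + 1.76
          = 86.04 dB

Step 2 — oversampling processing gain:
G = 10*log10(OSR) = 10*log10(64) = 18.06 dB

Step 3 — total:
SQNR_total = 86.04 + 18.06 = 104.1 dB

Base SQNR = 86.04 dB; oversampled SQNR = 104.1 dB


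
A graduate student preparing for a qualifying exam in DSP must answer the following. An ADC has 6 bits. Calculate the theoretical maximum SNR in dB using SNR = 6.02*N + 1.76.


Theoretical SNR for a full-scale sinusoid:
SNR = 6.02 * N + 1.76
    = 6.02 * 6 + 1.76
    = 36.12 + 1.76
    = 37.88 dB

37.88 dB


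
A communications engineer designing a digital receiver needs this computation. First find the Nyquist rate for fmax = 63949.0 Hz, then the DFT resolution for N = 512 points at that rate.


Step 1 — Nyquist sampling rate:
fs = 2 * fmax = 2 * 63949.0 = 127898.0 Hz

Step 2 — DFT bin spacing:
df = fs / N = 127898.0 / 512 = 249.8008 Hz

249.8008 Hz


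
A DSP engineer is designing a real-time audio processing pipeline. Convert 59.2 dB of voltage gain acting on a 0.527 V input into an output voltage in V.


Output voltage from dB gain:
V_out = V_in * 10^(gain_dB / 20)
      = 0.527 * 10^(59.2 / 20)
      = 0.527 * 912.010839
      = 480.6297 V

480.6297 V


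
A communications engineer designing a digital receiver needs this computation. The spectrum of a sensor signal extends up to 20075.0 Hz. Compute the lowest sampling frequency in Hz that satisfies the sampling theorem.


The Nyquist rate is twice the maximum frequency component.
fs_min = 2 * fmax
      = 2 * 20075.0
      = 40150.0 Hz

40150.0


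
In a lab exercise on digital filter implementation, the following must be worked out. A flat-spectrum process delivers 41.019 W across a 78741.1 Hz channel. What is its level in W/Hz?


Power spectral density:
PSD = P / BW
    = 41.019 / 78741.1
    = 0.00052094 W/Hz

0.00052094 W/Hz


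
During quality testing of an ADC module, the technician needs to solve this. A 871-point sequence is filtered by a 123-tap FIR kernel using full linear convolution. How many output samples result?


Linear convolution output length:
L = N + M - 1
  = 871 + 123 - 1
  = 993 samples

993


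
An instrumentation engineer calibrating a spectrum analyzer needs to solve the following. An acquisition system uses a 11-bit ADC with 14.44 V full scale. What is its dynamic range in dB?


Dynamic range from full-scale to LSB:
V_min = V_max / 2^bits = 14.44 / 2^11
DR = 20 * log10(V_max / V_min)
   = 20 * log10(2^11)
   = 20 * 11 * log10(2)
   = 66.23 dB

66.23 dB
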